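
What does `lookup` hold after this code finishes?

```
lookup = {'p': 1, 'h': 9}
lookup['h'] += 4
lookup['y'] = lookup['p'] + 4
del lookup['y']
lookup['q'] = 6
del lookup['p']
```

{'h': 13, 'q': 6}

lookup['h'] = 9+4 = 13 → {'p': 1, 'h': 13}
lookup['y'] = lookup['p']+4 = 5 → {'p': 1, 'h': 13, 'y': 5}
del 'y' → {'p': 1, 'h': 13}
lookup['q'] = 6 → {'p': 1, 'h': 13, 'q': 6}
del 'p' → {'h': 13, 'q': 6}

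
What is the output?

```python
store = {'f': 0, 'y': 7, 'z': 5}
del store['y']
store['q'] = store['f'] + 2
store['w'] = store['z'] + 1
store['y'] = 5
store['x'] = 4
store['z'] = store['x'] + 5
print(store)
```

del 'y' → {'f': 0, 'z': 5}
store['q'] = store['f']+2 = 2 → {'f': 0, 'z': 5, 'q': 2}
store['w'] = store['z']+1 = 6 → {'f': 0, 'z': 5, 'q': 2, 'w': 6}
store['y'] = 5 → {'f': 0, 'z': 5, 'q': 2, 'w': 6, 'y': 5}
store['x'] = 4 → {'f': 0, 'z': 5, 'q': 2, 'w': 6, 'y': 5, 'x': 4}
store['z'] = store['x']+5 = 9 → {'f': 0, 'z': 9, 'q': 2, 'w': 6, 'y': 5, 'x': 4}

{'f': 0, 'z': 9, 'q': 2, 'w': 6, 'y': 5, 'x': 4}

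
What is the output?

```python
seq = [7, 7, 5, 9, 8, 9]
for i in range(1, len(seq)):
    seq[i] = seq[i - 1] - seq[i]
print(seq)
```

[7, 0, -5, -14, -22, -31]

i=1: seq[1] = 7-7 = 0 → [7, 0, 5, 9, 8, 9]
i=2: seq[2] = 0-5 = -5 → [7, 0, -5, 9, 8, 9]
i=3: seq[3] = (-5)-9 = -14 → [7, 0, -5, -14, 8, 9]
i=4: seq[4] = (-14)-8 = -22 → [7, 0, -5, -14, -22, 9]
i=5: seq[5] = (-22)-9 = -31 → [7, 0, -5, -14, -22, -31]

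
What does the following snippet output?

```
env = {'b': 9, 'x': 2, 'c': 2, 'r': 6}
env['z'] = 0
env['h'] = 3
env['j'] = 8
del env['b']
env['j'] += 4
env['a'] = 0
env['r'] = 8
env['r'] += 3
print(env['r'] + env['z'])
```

env['z'] = 0 → {'b': 9, 'x': 2, 'c': 2, 'r': 6, 'z': 0}
env['h'] = 3 → {'b': 9, 'x': 2, 'c': 2, 'r': 6, 'z': 0, 'h': 3}
env['j'] = 8 → {'b': 9, 'x': 2, 'c': 2, 'r': 6, 'z': 0, 'h': 3, 'j': 8}
del 'b' → {'x': 2, 'c': 2, 'r': 6, 'z': 0, 'h': 3, 'j': 8}
env['j'] = 8+4 = 12 → {'x': 2, 'c': 2, 'r': 6, 'z': 0, 'h': 3, 'j': 12}
env['a'] = 0 → {'x': 2, 'c': 2, 'r': 6, 'z': 0, 'h': 3, 'j': 12, 'a': 0}
env['r'] = 8 → {'x': 2, 'c': 2, 'r': 8, 'z': 0, 'h': 3, 'j': 12, 'a': 0}
env['r'] = 8+3 = 11 → {'x': 2, 'c': 2, 'r': 11, 'z': 0, 'h': 3, 'j': 12, 'a': 0}
env['r']+env['z'] = 11+0 = 11

11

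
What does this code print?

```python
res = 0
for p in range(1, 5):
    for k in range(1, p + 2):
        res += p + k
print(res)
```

74

p=1,k=1: res = 0+2 = 2
p=1,k=2: res = 2+3 = 5
p=2,k=1: res = 5+3 = 8
p=2,k=2: res = 8+4 = 12
p=2,k=3: res = 12+5 = 17
p=3,k=1: res = 17+4 = 21
p=3,k=2: res = 21+5 = 26
p=3,k=3: res = 26+6 = 32
p=3,k=4: res = 32+7 = 39
p=4,k=1: res = 39+5 = 44
p=4,k=2: res = 44+6 = 50
p=4,k=3: res = 50+7 = 57
p=4,k=4: res = 57+8 = 65
p=4,k=5: res = 65+9 = 74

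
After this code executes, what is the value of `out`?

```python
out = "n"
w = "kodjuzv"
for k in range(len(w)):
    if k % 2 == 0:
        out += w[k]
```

'nkduv'

k=0: add 'k' → 'nk'
k=1: skip
k=2: add 'd' → 'nkd'
k=3: skip
k=4: add 'u' → 'nkdu'
k=5: skip
k=6: add 'v' → 'nkduv'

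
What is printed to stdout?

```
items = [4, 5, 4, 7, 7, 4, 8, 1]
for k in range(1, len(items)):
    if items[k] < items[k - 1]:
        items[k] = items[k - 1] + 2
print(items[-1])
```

k=1: 5>=4, unchanged → [4, 5, 4, 7, 7, 4, 8, 1]
k=2: 4<5, items[2] = 5+2 = 7 → [4, 5, 7, 7, 7, 4, 8, 1]
k=3: 7>=7, unchanged → [4, 5, 7, 7, 7, 4, 8, 1]
k=4: 7>=7, unchanged → [4, 5, 7, 7, 7, 4, 8, 1]
k=5: 4<7, items[5] = 7+2 = 9 → [4, 5, 7, 7, 7, 9, 8, 1]
k=6: 8<9, items[6] = 9+2 = 11 → [4, 5, 7, 7, 7, 9, 11, 1]
k=7: 1<11, items[7] = 11+2 = 13 → [4, 5, 7, 7, 7, 9, 11, 13]

13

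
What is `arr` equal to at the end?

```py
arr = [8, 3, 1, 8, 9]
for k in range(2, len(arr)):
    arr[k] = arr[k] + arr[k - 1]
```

k=2: arr[2] = 1+3 = 4 → [8, 3, 4, 8, 9]
k=3: arr[3] = 8+4 = 12 → [8, 3, 4, 12, 9]
k=4: arr[4] = 9+12 = 21 → [8, 3, 4, 12, 21]

[8, 3, 4, 12, 21]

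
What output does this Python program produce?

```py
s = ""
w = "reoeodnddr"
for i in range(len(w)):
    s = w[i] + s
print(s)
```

i=0: prepend 'r' → 'r'
i=1: prepend 'e' → 'er'
i=2: prepend 'o' → 'oer'
i=3: prepend 'e' → 'eoer'
i=4: prepend 'o' → 'oeoer'
i=5: prepend 'd' → 'doeoer'
i=6: prepend 'n' → 'ndoeoer'
i=7: prepend 'd' → 'dndoeoer'
i=8: prepend 'd' → 'ddndoeoer'
i=9: prepend 'r' → 'rddndoeoer'

rddndoeoer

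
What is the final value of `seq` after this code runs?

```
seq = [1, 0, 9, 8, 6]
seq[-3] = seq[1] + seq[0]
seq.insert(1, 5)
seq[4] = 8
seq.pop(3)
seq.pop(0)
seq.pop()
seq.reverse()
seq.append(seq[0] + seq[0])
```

seq[-3] = seq[1]+seq[0] = 0+1 = 1 → [1, 0, 1, 8, 6]
insert 5 at 1 → [1, 5, 0, 1, 8, 6]
seq[4] = 8 → [1, 5, 0, 1, 8, 6]
pop(3) removes 1 → [1, 5, 0, 8, 6]
pop(0) removes 1 → [5, 0, 8, 6]
pop() removes 6 → [5, 0, 8]
reverse → [8, 0, 5]
append seq[0]+seq[0] = 8+8 = 16 → [8, 0, 5, 16]

[8, 0, 5, 16]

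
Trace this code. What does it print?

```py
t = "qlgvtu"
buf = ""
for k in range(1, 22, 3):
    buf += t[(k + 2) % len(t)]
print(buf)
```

vqvqvqv

k=1: add t[3]='v' → 'v'
k=4: add t[0]='q' → 'vq'
k=7: add t[3]='v' → 'vqv'
k=10: add t[0]='q' → 'vqvq'
k=13: add t[3]='v' → 'vqvqv'
k=16: add t[0]='q' → 'vqvqvq'
k=19: add t[3]='v' → 'vqvqvqv'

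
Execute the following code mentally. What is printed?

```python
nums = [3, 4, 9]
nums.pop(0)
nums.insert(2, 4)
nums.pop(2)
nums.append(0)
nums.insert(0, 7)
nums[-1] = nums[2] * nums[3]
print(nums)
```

[7, 4, 9, 0]

pop(0) removes 3 → [4, 9]
insert 4 at 2 → [4, 9, 4]
pop(2) removes 4 → [4, 9]
append 0 → [4, 9, 0]
insert 7 at 0 → [7, 4, 9, 0]
nums[-1] = nums[2]*nums[3] = 9*0 = 0 → [7, 4, 9, 0]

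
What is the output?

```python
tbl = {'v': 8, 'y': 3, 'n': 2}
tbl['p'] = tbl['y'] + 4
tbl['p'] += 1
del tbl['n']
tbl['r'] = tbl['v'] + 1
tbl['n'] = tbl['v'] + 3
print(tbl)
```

tbl['p'] = tbl['y']+4 = 7 → {'v': 8, 'y': 3, 'n': 2, 'p': 7}
tbl['p'] = 7+1 = 8 → {'v': 8, 'y': 3, 'n': 2, 'p': 8}
del 'n' → {'v': 8, 'y': 3, 'p': 8}
tbl['r'] = tbl['v']+1 = 9 → {'v': 8, 'y': 3, 'p': 8, 'r': 9}
tbl['n'] = tbl['v']+3 = 11 → {'v': 8, 'y': 3, 'p': 8, 'r': 9, 'n': 11}

{'v': 8, 'y': 3, 'p': 8, 'r': 9, 'n': 11}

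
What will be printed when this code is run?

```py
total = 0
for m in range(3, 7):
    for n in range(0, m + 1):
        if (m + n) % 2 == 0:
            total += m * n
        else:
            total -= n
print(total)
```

m=3,n=0: odd sum, total = 0-0 = 0
m=3,n=1: even sum, total = 0+3 = 3
m=3,n=2: odd sum, total = 3-2 = 1
m=3,n=3: even sum, total = 1+9 = 10
m=4,n=0: even sum, total = 10+0 = 10
m=4,n=1: odd sum, total = 10-1 = 9
m=4,n=2: even sum, total = 9+8 = 17
m=4,n=3: odd sum, total = 17-3 = 14
m=4,n=4: even sum, total = 14+16 = 30
m=5,n=0: odd sum, total = 30-0 = 30
m=5,n=1: even sum, total = 30+5 = 35
m=5,n=2: odd sum, total = 35-2 = 33
m=5,n=3: even sum, total = 33+15 = 48
m=5,n=4: odd sum, total = 48-4 = 44
m=5,n=5: even sum, total = 44+25 = 69
m=6,n=0: even sum, total = 69+0 = 69
m=6,n=1: odd sum, total = 69-1 = 68
m=6,n=2: even sum, total = 68+12 = 80
m=6,n=3: odd sum, total = 80-3 = 77
m=6,n=4: even sum, total = 77+24 = 101
m=6,n=5: odd sum, total = 101-5 = 96
m=6,n=6: even sum, total = 96+36 = 132

132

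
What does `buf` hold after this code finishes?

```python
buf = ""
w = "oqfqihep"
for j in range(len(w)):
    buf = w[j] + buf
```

j=0: prepend 'o' → 'o'
j=1: prepend 'q' → 'qo'
j=2: prepend 'f' → 'fqo'
j=3: prepend 'q' → 'qfqo'
j=4: prepend 'i' → 'iqfqo'
j=5: prepend 'h' → 'hiqfqo'
j=6: prepend 'e' → 'ehiqfqo'
j=7: prepend 'p' → 'pehiqfqo'

'pehiqfqo'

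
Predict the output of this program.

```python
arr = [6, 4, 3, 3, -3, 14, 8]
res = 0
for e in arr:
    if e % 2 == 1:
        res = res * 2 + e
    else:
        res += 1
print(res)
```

e=6: not odd, res = 0+1 = 1
e=4: not odd, res = 1+1 = 2
e=3: odd, res = 2*2+3 = 7
e=3: odd, res = 7*2+3 = 17
e=-3: odd, res = 17*2+(-3) = 31
e=14: not odd, res = 31+1 = 32
e=8: not odd, res = 32+1 = 33

33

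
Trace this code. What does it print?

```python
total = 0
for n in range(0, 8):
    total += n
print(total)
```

n=0: total = 0+0 = 0
n=1: total = 0+1 = 1
n=2: total = 1+2 = 3
n=3: total = 3+3 = 6
n=4: total = 6+4 = 10
n=5: total = 10+5 = 15
n=6: total = 15+6 = 21
n=7: total = 21+7 = 28

28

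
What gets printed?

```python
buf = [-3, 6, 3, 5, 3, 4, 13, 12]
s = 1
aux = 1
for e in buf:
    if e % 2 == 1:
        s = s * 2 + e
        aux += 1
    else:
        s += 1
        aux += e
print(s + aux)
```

94

e=-3: odd, s = 1*2+(-3) = -1; aux=2
e=6: not odd, s = (-1)+1 = 0; aux=8
e=3: odd, s = 0*2+3 = 3; aux=9
e=5: odd, s = 3*2+5 = 11; aux=10
e=3: odd, s = 11*2+3 = 25; aux=11
e=4: not odd, s = 25+1 = 26; aux=15
e=13: odd, s = 26*2+13 = 65; aux=16
e=12: not odd, s = 65+1 = 66; aux=28
s+aux = 66+28 = 94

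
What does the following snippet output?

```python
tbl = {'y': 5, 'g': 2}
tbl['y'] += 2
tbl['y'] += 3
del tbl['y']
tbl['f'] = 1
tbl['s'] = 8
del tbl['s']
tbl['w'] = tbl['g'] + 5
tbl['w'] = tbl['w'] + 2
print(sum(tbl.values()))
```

tbl['y'] = 5+2 = 7 → {'y': 7, 'g': 2}
tbl['y'] = 7+3 = 10 → {'y': 10, 'g': 2}
del 'y' → {'g': 2}
tbl['f'] = 1 → {'g': 2, 'f': 1}
tbl['s'] = 8 → {'g': 2, 'f': 1, 's': 8}
del 's' → {'g': 2, 'f': 1}
tbl['w'] = tbl['g']+5 = 7 → {'g': 2, 'f': 1, 'w': 7}
tbl['w'] = tbl['w']+2 = 9 → {'g': 2, 'f': 1, 'w': 9}
sum of values = 12

12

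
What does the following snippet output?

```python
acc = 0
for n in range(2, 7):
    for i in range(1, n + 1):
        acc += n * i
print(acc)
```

n=2,i=1: acc = 0+2 = 2
n=2,i=2: acc = 2+4 = 6
n=3,i=1: acc = 6+3 = 9
n=3,i=2: acc = 9+6 = 15
n=3,i=3: acc = 15+9 = 24
n=4,i=1: acc = 24+4 = 28
n=4,i=2: acc = 28+8 = 36
n=4,i=3: acc = 36+12 = 48
n=4,i=4: acc = 48+16 = 64
n=5,i=1: acc = 64+5 = 69
n=5,i=2: acc = 69+10 = 79
n=5,i=3: acc = 79+15 = 94
n=5,i=4: acc = 94+20 = 114
n=5,i=5: acc = 114+25 = 139
n=6,i=1: acc = 139+6 = 145
n=6,i=2: acc = 145+12 = 157
n=6,i=3: acc = 157+18 = 175
n=6,i=4: acc = 175+24 = 199
n=6,i=5: acc = 199+30 = 229
n=6,i=6: acc = 229+36 = 265

265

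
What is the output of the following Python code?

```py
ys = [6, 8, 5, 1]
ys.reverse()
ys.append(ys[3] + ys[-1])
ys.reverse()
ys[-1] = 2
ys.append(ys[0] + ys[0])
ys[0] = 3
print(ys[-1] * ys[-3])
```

reverse → [1, 5, 8, 6]
append ys[3]+ys[-1] = 6+6 = 12 → [1, 5, 8, 6, 12]
reverse → [12, 6, 8, 5, 1]
ys[-1] = 2 → [12, 6, 8, 5, 2]
append ys[0]+ys[0] = 12+12 = 24 → [12, 6, 8, 5, 2, 24]
ys[0] = 3 → [3, 6, 8, 5, 2, 24]
ys[-1]*ys[-3] = 24*5 = 120

120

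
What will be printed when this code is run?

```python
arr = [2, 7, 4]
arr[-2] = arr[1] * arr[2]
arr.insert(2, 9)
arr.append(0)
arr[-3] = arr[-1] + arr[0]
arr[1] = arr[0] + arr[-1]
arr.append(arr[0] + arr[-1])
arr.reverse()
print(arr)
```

[2, 0, 4, 2, 2, 2]

arr[-2] = arr[1]*arr[2] = 7*4 = 28 → [2, 28, 4]
insert 9 at 2 → [2, 28, 9, 4]
append 0 → [2, 28, 9, 4, 0]
arr[-3] = arr[-1]+arr[0] = 0+2 = 2 → [2, 28, 2, 4, 0]
arr[1] = arr[0]+arr[-1] = 2+0 = 2 → [2, 2, 2, 4, 0]
append arr[0]+arr[-1] = 2+0 = 2 → [2, 2, 2, 4, 0, 2]
reverse → [2, 0, 4, 2, 2, 2]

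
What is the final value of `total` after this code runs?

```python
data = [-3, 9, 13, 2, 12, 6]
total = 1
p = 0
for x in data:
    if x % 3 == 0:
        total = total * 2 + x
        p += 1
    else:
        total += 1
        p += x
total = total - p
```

47

x=-3: %3==0, total = 1*2+(-3) = -1; p=1
x=9: %3==0, total = (-1)*2+9 = 7; p=2
x=13: not %3==0, total = 7+1 = 8; p=15
x=2: not %3==0, total = 8+1 = 9; p=17
x=12: %3==0, total = 9*2+12 = 30; p=18
x=6: %3==0, total = 30*2+6 = 66; p=19
total-p = 66-19 = 47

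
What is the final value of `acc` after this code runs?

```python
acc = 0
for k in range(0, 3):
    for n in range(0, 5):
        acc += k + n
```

45

k=0,n=0: acc = 0+0 = 0
k=0,n=1: acc = 0+1 = 1
k=0,n=2: acc = 1+2 = 3
k=0,n=3: acc = 3+3 = 6
k=0,n=4: acc = 6+4 = 10
k=1,n=0: acc = 10+1 = 11
k=1,n=1: acc = 11+2 = 13
k=1,n=2: acc = 13+3 = 16
k=1,n=3: acc = 16+4 = 20
k=1,n=4: acc = 20+5 = 25
k=2,n=0: acc = 25+2 = 27
k=2,n=1: acc = 27+3 = 30
k=2,n=2: acc = 30+4 = 34
k=2,n=3: acc = 34+5 = 39
k=2,n=4: acc = 39+6 = 45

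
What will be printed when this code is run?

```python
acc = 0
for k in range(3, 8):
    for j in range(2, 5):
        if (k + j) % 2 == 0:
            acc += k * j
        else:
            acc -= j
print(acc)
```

k=3,j=2: odd sum, acc = 0-2 = -2
k=3,j=3: even sum, acc = (-2)+9 = 7
k=3,j=4: odd sum, acc = 7-4 = 3
k=4,j=2: even sum, acc = 3+8 = 11
k=4,j=3: odd sum, acc = 11-3 = 8
k=4,j=4: even sum, acc = 8+16 = 24
k=5,j=2: odd sum, acc = 24-2 = 22
k=5,j=3: even sum, acc = 22+15 = 37
k=5,j=4: odd sum, acc = 37-4 = 33
k=6,j=2: even sum, acc = 33+12 = 45
k=6,j=3: odd sum, acc = 45-3 = 42
k=6,j=4: even sum, acc = 42+24 = 66
k=7,j=2: odd sum, acc = 66-2 = 64
k=7,j=3: even sum, acc = 64+21 = 85
k=7,j=4: odd sum, acc = 85-4 = 81

81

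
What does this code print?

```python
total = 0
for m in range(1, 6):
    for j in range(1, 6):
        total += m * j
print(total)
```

m=1,j=1: total = 0+1 = 1
m=1,j=2: total = 1+2 = 3
m=1,j=3: total = 3+3 = 6
m=1,j=4: total = 6+4 = 10
m=1,j=5: total = 10+5 = 15
m=2,j=1: total = 15+2 = 17
m=2,j=2: total = 17+4 = 21
m=2,j=3: total = 21+6 = 27
m=2,j=4: total = 27+8 = 35
m=2,j=5: total = 35+10 = 45
m=3,j=1: total = 45+3 = 48
m=3,j=2: total = 48+6 = 54
m=3,j=3: total = 54+9 = 63
m=3,j=4: total = 63+12 = 75
m=3,j=5: total = 75+15 = 90
m=4,j=1: total = 90+4 = 94
m=4,j=2: total = 94+8 = 102
m=4,j=3: total = 102+12 = 114
m=4,j=4: total = 114+16 = 130
m=4,j=5: total = 130+20 = 150
m=5,j=1: total = 150+5 = 155
m=5,j=2: total = 155+10 = 165
m=5,j=3: total = 165+15 = 180
m=5,j=4: total = 180+20 = 200
m=5,j=5: total = 200+25 = 225

225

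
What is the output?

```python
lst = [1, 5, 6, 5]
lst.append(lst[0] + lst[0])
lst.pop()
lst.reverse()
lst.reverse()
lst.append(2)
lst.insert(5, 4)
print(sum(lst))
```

append lst[0]+lst[0] = 1+1 = 2 → [1, 5, 6, 5, 2]
pop() removes 2 → [1, 5, 6, 5]
reverse → [5, 6, 5, 1]
reverse → [1, 5, 6, 5]
append 2 → [1, 5, 6, 5, 2]
insert 4 at 5 → [1, 5, 6, 5, 2, 4]
sum = 23

23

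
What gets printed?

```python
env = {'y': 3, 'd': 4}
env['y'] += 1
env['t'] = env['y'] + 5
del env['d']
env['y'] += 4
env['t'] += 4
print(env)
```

env['y'] = 3+1 = 4 → {'y': 4, 'd': 4}
env['t'] = env['y']+5 = 9 → {'y': 4, 'd': 4, 't': 9}
del 'd' → {'y': 4, 't': 9}
env['y'] = 4+4 = 8 → {'y': 8, 't': 9}
env['t'] = 9+4 = 13 → {'y': 8, 't': 13}

{'y': 8, 't': 13}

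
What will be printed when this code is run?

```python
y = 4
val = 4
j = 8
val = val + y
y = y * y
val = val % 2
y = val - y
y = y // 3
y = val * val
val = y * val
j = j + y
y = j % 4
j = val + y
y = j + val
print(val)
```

val = 4+4 = 8
y = 4*4 = 16
val = 8%2 = 0
y = 0-16 = -16
y = (-16)//3 = -6
y = 0*0 = 0
val = 0*0 = 0
j = 8+0 = 8
y = 8%4 = 0
j = 0+0 = 0
y = 0+0 = 0

0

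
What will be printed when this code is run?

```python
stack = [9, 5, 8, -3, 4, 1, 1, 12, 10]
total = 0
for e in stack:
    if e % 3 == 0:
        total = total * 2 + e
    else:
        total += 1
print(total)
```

57

e=9: %3==0, total = 0*2+9 = 9
e=5: not %3==0, total = 9+1 = 10
e=8: not %3==0, total = 10+1 = 11
e=-3: %3==0, total = 11*2+(-3) = 19
e=4: not %3==0, total = 19+1 = 20
e=1: not %3==0, total = 20+1 = 21
e=1: not %3==0, total = 21+1 = 22
e=12: %3==0, total = 22*2+12 = 56
e=10: not %3==0, total = 56+1 = 57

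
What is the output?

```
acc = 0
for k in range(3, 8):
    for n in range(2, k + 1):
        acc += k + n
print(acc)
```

k=3,n=2: acc = 0+5 = 5
k=3,n=3: acc = 5+6 = 11
k=4,n=2: acc = 11+6 = 17
k=4,n=3: acc = 17+7 = 24
k=4,n=4: acc = 24+8 = 32
k=5,n=2: acc = 32+7 = 39
k=5,n=3: acc = 39+8 = 47
k=5,n=4: acc = 47+9 = 56
k=5,n=5: acc = 56+10 = 66
k=6,n=2: acc = 66+8 = 74
k=6,n=3: acc = 74+9 = 83
k=6,n=4: acc = 83+10 = 93
k=6,n=5: acc = 93+11 = 104
k=6,n=6: acc = 104+12 = 116
k=7,n=2: acc = 116+9 = 125
k=7,n=3: acc = 125+10 = 135
k=7,n=4: acc = 135+11 = 146
k=7,n=5: acc = 146+12 = 158
k=7,n=6: acc = 158+13 = 171
k=7,n=7: acc = 171+14 = 185

185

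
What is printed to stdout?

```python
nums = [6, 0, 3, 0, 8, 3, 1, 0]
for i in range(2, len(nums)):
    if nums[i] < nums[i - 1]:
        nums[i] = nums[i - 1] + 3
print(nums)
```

i=2: 3>=0, unchanged → [6, 0, 3, 0, 8, 3, 1, 0]
i=3: 0<3, nums[3] = 3+3 = 6 → [6, 0, 3, 6, 8, 3, 1, 0]
i=4: 8>=6, unchanged → [6, 0, 3, 6, 8, 3, 1, 0]
i=5: 3<8, nums[5] = 8+3 = 11 → [6, 0, 3, 6, 8, 11, 1, 0]
i=6: 1<11, nums[6] = 11+3 = 14 → [6, 0, 3, 6, 8, 11, 14, 0]
i=7: 0<14, nums[7] = 14+3 = 17 → [6, 0, 3, 6, 8, 11, 14, 17]

[6, 0, 3, 6, 8, 11, 14, 17]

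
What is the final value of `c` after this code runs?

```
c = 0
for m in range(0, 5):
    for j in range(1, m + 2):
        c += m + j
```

75

m=0,j=1: c = 0+1 = 1
m=1,j=1: c = 1+2 = 3
m=1,j=2: c = 3+3 = 6
m=2,j=1: c = 6+3 = 9
m=2,j=2: c = 9+4 = 13
m=2,j=3: c = 13+5 = 18
m=3,j=1: c = 18+4 = 22
m=3,j=2: c = 22+5 = 27
m=3,j=3: c = 27+6 = 33
m=3,j=4: c = 33+7 = 40
m=4,j=1: c = 40+5 = 45
m=4,j=2: c = 45+6 = 51
m=4,j=3: c = 51+7 = 58
m=4,j=4: c = 58+8 = 66
m=4,j=5: c = 66+9 = 75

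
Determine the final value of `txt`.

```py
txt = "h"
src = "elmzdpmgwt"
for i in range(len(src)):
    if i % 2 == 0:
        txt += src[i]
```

i=0: add 'e' → 'he'
i=1: skip
i=2: add 'm' → 'hem'
i=3: skip
i=4: add 'd' → 'hemd'
i=5: skip
i=6: add 'm' → 'hemdm'
i=7: skip
i=8: add 'w' → 'hemdmw'
i=9: skip

'hemdmw'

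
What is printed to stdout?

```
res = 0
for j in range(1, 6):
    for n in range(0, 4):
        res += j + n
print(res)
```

j=1,n=0: res = 0+1 = 1
j=1,n=1: res = 1+2 = 3
j=1,n=2: res = 3+3 = 6
j=1,n=3: res = 6+4 = 10
j=2,n=0: res = 10+2 = 12
j=2,n=1: res = 12+3 = 15
j=2,n=2: res = 15+4 = 19
j=2,n=3: res = 19+5 = 24
j=3,n=0: res = 24+3 = 27
j=3,n=1: res = 27+4 = 31
j=3,n=2: res = 31+5 = 36
j=3,n=3: res = 36+6 = 42
j=4,n=0: res = 42+4 = 46
j=4,n=1: res = 46+5 = 51
j=4,n=2: res = 51+6 = 57
j=4,n=3: res = 57+7 = 64
j=5,n=0: res = 64+5 = 69
j=5,n=1: res = 69+6 = 75
j=5,n=2: res = 75+7 = 82
j=5,n=3: res = 82+8 = 90

90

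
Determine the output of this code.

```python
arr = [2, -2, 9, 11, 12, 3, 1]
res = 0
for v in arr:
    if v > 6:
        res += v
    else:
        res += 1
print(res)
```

36

v=2: not >6, res = 0+1 = 1
v=-2: not >6, res = 1+1 = 2
v=9: >6, res = 2+9 = 11
v=11: >6, res = 11+11 = 22
v=12: >6, res = 22+12 = 34
v=3: not >6, res = 34+1 = 35
v=1: not >6, res = 35+1 = 36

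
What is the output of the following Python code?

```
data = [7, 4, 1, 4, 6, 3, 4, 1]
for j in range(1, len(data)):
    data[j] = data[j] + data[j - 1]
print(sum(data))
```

152

j=1: data[1] = 4+7 = 11 → [7, 11, 1, 4, 6, 3, 4, 1]
j=2: data[2] = 1+11 = 12 → [7, 11, 12, 4, 6, 3, 4, 1]
j=3: data[3] = 4+12 = 16 → [7, 11, 12, 16, 6, 3, 4, 1]
j=4: data[4] = 6+16 = 22 → [7, 11, 12, 16, 22, 3, 4, 1]
j=5: data[5] = 3+22 = 25 → [7, 11, 12, 16, 22, 25, 4, 1]
j=6: data[6] = 4+25 = 29 → [7, 11, 12, 16, 22, 25, 29, 1]
j=7: data[7] = 1+29 = 30 → [7, 11, 12, 16, 22, 25, 29, 30]
sum = 152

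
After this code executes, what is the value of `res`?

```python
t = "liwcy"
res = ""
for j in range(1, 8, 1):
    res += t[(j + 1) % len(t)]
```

j=1: add t[2]='w' → 'w'
j=2: add t[3]='c' → 'wc'
j=3: add t[4]='y' → 'wcy'
j=4: add t[0]='l' → 'wcyl'
j=5: add t[1]='i' → 'wcyli'
j=6: add t[2]='w' → 'wcyliw'
j=7: add t[3]='c' → 'wcyliwc'

'wcyliwc'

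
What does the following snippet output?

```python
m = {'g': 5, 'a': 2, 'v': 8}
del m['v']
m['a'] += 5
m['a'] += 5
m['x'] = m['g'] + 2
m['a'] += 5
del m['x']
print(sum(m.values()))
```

22

del 'v' → {'g': 5, 'a': 2}
m['a'] = 2+5 = 7 → {'g': 5, 'a': 7}
m['a'] = 7+5 = 12 → {'g': 5, 'a': 12}
m['x'] = m['g']+2 = 7 → {'g': 5, 'a': 12, 'x': 7}
m['a'] = 12+5 = 17 → {'g': 5, 'a': 17, 'x': 7}
del 'x' → {'g': 5, 'a': 17}
sum of values = 22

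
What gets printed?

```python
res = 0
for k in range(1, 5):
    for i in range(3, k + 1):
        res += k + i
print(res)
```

k=3,i=3: res = 0+6 = 6
k=4,i=3: res = 6+7 = 13
k=4,i=4: res = 13+8 = 21

21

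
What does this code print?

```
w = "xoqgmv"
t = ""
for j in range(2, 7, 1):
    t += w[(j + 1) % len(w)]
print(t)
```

j=2: add w[3]='g' → 'g'
j=3: add w[4]='m' → 'gm'
j=4: add w[5]='v' → 'gmv'
j=5: add w[0]='x' → 'gmvx'
j=6: add w[1]='o' → 'gmvxo'

gmvxo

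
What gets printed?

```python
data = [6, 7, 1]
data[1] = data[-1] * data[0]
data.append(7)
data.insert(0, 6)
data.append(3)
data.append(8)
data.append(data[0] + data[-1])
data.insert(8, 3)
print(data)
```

[6, 6, 6, 1, 7, 3, 8, 14, 3]

data[1] = data[-1]*data[0] = 1*6 = 6 → [6, 6, 1]
append 7 → [6, 6, 1, 7]
insert 6 at 0 → [6, 6, 6, 1, 7]
append 3 → [6, 6, 6, 1, 7, 3]
append 8 → [6, 6, 6, 1, 7, 3, 8]
append data[0]+data[-1] = 6+8 = 14 → [6, 6, 6, 1, 7, 3, 8, 14]
insert 3 at 8 → [6, 6, 6, 1, 7, 3, 8, 14, 3]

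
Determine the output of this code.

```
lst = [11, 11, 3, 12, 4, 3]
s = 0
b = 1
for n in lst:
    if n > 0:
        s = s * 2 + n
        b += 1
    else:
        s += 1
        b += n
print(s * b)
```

n=11: >0, s = 0*2+11 = 11; b=2
n=11: >0, s = 11*2+11 = 33; b=3
n=3: >0, s = 33*2+3 = 69; b=4
n=12: >0, s = 69*2+12 = 150; b=5
n=4: >0, s = 150*2+4 = 304; b=6
n=3: >0, s = 304*2+3 = 611; b=7
s*b = 611*7 = 4277

4277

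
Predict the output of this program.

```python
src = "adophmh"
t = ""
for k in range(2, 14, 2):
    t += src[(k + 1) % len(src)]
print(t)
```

k=2: add src[3]='p' → 'p'
k=4: add src[5]='m' → 'pm'
k=6: add src[0]='a' → 'pma'
k=8: add src[2]='o' → 'pmao'
k=10: add src[4]='h' → 'pmaoh'
k=12: add src[6]='h' → 'pmaohh'

pmaohh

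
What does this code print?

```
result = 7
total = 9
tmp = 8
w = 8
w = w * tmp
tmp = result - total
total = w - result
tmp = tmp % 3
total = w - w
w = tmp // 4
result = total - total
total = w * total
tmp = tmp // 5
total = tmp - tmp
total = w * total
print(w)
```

0

w = 8*8 = 64
tmp = 7-9 = -2
total = 64-7 = 57
tmp = (-2)%3 = 1
total = 64-64 = 0
w = 1//4 = 0
result = 0-0 = 0
total = 0*0 = 0
tmp = 1//5 = 0
total = 0-0 = 0
total = 0*0 = 0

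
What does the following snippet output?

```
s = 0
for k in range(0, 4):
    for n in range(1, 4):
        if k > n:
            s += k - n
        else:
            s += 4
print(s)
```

40

k=0,n=1: not 0>1, s = 0+4 = 4
k=0,n=2: not 0>2, s = 4+4 = 8
k=0,n=3: not 0>3, s = 8+4 = 12
k=1,n=1: not 1>1, s = 12+4 = 16
k=1,n=2: not 1>2, s = 16+4 = 20
k=1,n=3: not 1>3, s = 20+4 = 24
k=2,n=1: 2>1, s = 24+1 = 25
k=2,n=2: not 2>2, s = 25+4 = 29
k=2,n=3: not 2>3, s = 29+4 = 33
k=3,n=1: 3>1, s = 33+2 = 35
k=3,n=2: 3>2, s = 35+1 = 36
k=3,n=3: not 3>3, s = 36+4 = 40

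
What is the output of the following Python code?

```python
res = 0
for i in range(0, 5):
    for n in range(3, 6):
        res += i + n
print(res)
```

90

i=0,n=3: res = 0+3 = 3
i=0,n=4: res = 3+4 = 7
i=0,n=5: res = 7+5 = 12
i=1,n=3: res = 12+4 = 16
i=1,n=4: res = 16+5 = 21
i=1,n=5: res = 21+6 = 27
i=2,n=3: res = 27+5 = 32
i=2,n=4: res = 32+6 = 38
i=2,n=5: res = 38+7 = 45
i=3,n=3: res = 45+6 = 51
i=3,n=4: res = 51+7 = 58
i=3,n=5: res = 58+8 = 66
i=4,n=3: res = 66+7 = 73
i=4,n=4: res = 73+8 = 81
i=4,n=5: res = 81+9 = 90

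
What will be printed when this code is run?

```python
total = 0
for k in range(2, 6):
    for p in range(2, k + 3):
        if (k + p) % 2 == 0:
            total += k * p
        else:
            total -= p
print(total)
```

130

k=2,p=2: even sum, total = 0+4 = 4
k=2,p=3: odd sum, total = 4-3 = 1
k=2,p=4: even sum, total = 1+8 = 9
k=3,p=2: odd sum, total = 9-2 = 7
k=3,p=3: even sum, total = 7+9 = 16
k=3,p=4: odd sum, total = 16-4 = 12
k=3,p=5: even sum, total = 12+15 = 27
k=4,p=2: even sum, total = 27+8 = 35
k=4,p=3: odd sum, total = 35-3 = 32
k=4,p=4: even sum, total = 32+16 = 48
k=4,p=5: odd sum, total = 48-5 = 43
k=4,p=6: even sum, total = 43+24 = 67
k=5,p=2: odd sum, total = 67-2 = 65
k=5,p=3: even sum, total = 65+15 = 80
k=5,p=4: odd sum, total = 80-4 = 76
k=5,p=5: even sum, total = 76+25 = 101
k=5,p=6: odd sum, total = 101-6 = 95
k=5,p=7: even sum, total = 95+35 = 130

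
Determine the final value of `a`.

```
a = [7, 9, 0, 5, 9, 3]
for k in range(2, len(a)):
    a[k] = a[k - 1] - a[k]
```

k=2: a[2] = 9-0 = 9 → [7, 9, 9, 5, 9, 3]
k=3: a[3] = 9-5 = 4 → [7, 9, 9, 4, 9, 3]
k=4: a[4] = 4-9 = -5 → [7, 9, 9, 4, -5, 3]
k=5: a[5] = (-5)-3 = -8 → [7, 9, 9, 4, -5, -8]

[7, 9, 9, 4, -5, -8]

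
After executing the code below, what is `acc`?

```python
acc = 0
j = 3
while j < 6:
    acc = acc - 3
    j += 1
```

j=3: acc = 0-3 = -3
j=4: acc = (-3)-3 = -6
j=5: acc = (-6)-3 = -9

-9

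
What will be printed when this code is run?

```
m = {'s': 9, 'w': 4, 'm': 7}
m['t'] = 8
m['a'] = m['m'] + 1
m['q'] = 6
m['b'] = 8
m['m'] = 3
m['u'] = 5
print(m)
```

{'s': 9, 'w': 4, 'm': 3, 't': 8, 'a': 8, 'q': 6, 'b': 8, 'u': 5}

m['t'] = 8 → {'s': 9, 'w': 4, 'm': 7, 't': 8}
m['a'] = m['m']+1 = 8 → {'s': 9, 'w': 4, 'm': 7, 't': 8, 'a': 8}
m['q'] = 6 → {'s': 9, 'w': 4, 'm': 7, 't': 8, 'a': 8, 'q': 6}
m['b'] = 8 → {'s': 9, 'w': 4, 'm': 7, 't': 8, 'a': 8, 'q': 6, 'b': 8}
m['m'] = 3 → {'s': 9, 'w': 4, 'm': 3, 't': 8, 'a': 8, 'q': 6, 'b': 8}
m['u'] = 5 → {'s': 9, 'w': 4, 'm': 3, 't': 8, 'a': 8, 'q': 6, 'b': 8, 'u': 5}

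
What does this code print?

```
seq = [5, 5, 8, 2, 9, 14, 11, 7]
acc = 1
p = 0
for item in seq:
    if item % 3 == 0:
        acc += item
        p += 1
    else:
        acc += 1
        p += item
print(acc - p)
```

item=5: not %3==0, acc = 1+1 = 2; p=5
item=5: not %3==0, acc = 2+1 = 3; p=10
item=8: not %3==0, acc = 3+1 = 4; p=18
item=2: not %3==0, acc = 4+1 = 5; p=20
item=9: %3==0, acc = 5+9 = 14; p=21
item=14: not %3==0, acc = 14+1 = 15; p=35
item=11: not %3==0, acc = 15+1 = 16; p=46
item=7: not %3==0, acc = 16+1 = 17; p=53
acc-p = 17-53 = -36

-36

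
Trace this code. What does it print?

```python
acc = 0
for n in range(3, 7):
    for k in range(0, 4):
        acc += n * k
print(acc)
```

n=3,k=0: acc = 0+0 = 0
n=3,k=1: acc = 0+3 = 3
n=3,k=2: acc = 3+6 = 9
n=3,k=3: acc = 9+9 = 18
n=4,k=0: acc = 18+0 = 18
n=4,k=1: acc = 18+4 = 22
n=4,k=2: acc = 22+8 = 30
n=4,k=3: acc = 30+12 = 42
n=5,k=0: acc = 42+0 = 42
n=5,k=1: acc = 42+5 = 47
n=5,k=2: acc = 47+10 = 57
n=5,k=3: acc = 57+15 = 72
n=6,k=0: acc = 72+0 = 72
n=6,k=1: acc = 72+6 = 78
n=6,k=2: acc = 78+12 = 90
n=6,k=3: acc = 90+18 = 108

108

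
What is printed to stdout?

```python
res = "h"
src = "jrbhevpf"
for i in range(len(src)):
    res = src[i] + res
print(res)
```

i=0: prepend 'j' → 'jh'
i=1: prepend 'r' → 'rjh'
i=2: prepend 'b' → 'brjh'
i=3: prepend 'h' → 'hbrjh'
i=4: prepend 'e' → 'ehbrjh'
i=5: prepend 'v' → 'vehbrjh'
i=6: prepend 'p' → 'pvehbrjh'
i=7: prepend 'f' → 'fpvehbrjh'

fpvehbrjh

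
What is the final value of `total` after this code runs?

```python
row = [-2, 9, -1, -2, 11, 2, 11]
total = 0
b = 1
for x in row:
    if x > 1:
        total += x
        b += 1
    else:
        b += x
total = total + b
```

x=-2: not >1; b=-1
x=9: >1, total = 0+9 = 9; b=0
x=-1: not >1; b=-1
x=-2: not >1; b=-3
x=11: >1, total = 9+11 = 20; b=-2
x=2: >1, total = 20+2 = 22; b=-1
x=11: >1, total = 22+11 = 33; b=0
total+b = 33+0 = 33

33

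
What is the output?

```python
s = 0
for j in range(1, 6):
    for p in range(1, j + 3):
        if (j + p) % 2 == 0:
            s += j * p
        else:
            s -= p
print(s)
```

138

j=1,p=1: even sum, s = 0+1 = 1
j=1,p=2: odd sum, s = 1-2 = -1
j=1,p=3: even sum, s = (-1)+3 = 2
j=2,p=1: odd sum, s = 2-1 = 1
j=2,p=2: even sum, s = 1+4 = 5
j=2,p=3: odd sum, s = 5-3 = 2
j=2,p=4: even sum, s = 2+8 = 10
j=3,p=1: even sum, s = 10+3 = 13
j=3,p=2: odd sum, s = 13-2 = 11
j=3,p=3: even sum, s = 11+9 = 20
j=3,p=4: odd sum, s = 20-4 = 16
j=3,p=5: even sum, s = 16+15 = 31
j=4,p=1: odd sum, s = 31-1 = 30
j=4,p=2: even sum, s = 30+8 = 38
j=4,p=3: odd sum, s = 38-3 = 35
j=4,p=4: even sum, s = 35+16 = 51
j=4,p=5: odd sum, s = 51-5 = 46
j=4,p=6: even sum, s = 46+24 = 70
j=5,p=1: even sum, s = 70+5 = 75
j=5,p=2: odd sum, s = 75-2 = 73
j=5,p=3: even sum, s = 73+15 = 88
j=5,p=4: odd sum, s = 88-4 = 84
j=5,p=5: even sum, s = 84+25 = 109
j=5,p=6: odd sum, s = 109-6 = 103
j=5,p=7: even sum, s = 103+35 = 138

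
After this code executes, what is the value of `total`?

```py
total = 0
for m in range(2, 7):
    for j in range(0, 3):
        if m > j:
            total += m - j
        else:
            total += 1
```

m=2,j=0: 2>0, total = 0+2 = 2
m=2,j=1: 2>1, total = 2+1 = 3
m=2,j=2: not 2>2, total = 3+1 = 4
m=3,j=0: 3>0, total = 4+3 = 7
m=3,j=1: 3>1, total = 7+2 = 9
m=3,j=2: 3>2, total = 9+1 = 10
m=4,j=0: 4>0, total = 10+4 = 14
m=4,j=1: 4>1, total = 14+3 = 17
m=4,j=2: 4>2, total = 17+2 = 19
m=5,j=0: 5>0, total = 19+5 = 24
m=5,j=1: 5>1, total = 24+4 = 28
m=5,j=2: 5>2, total = 28+3 = 31
m=6,j=0: 6>0, total = 31+6 = 37
m=6,j=1: 6>1, total = 37+5 = 42
m=6,j=2: 6>2, total = 42+4 = 46

46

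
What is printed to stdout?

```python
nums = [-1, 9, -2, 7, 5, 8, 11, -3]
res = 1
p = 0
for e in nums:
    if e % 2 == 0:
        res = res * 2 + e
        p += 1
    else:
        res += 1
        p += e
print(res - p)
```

e=-1: not even, res = 1+1 = 2; p=-1
e=9: not even, res = 2+1 = 3; p=8
e=-2: even, res = 3*2+(-2) = 4; p=9
e=7: not even, res = 4+1 = 5; p=16
e=5: not even, res = 5+1 = 6; p=21
e=8: even, res = 6*2+8 = 20; p=22
e=11: not even, res = 20+1 = 21; p=33
e=-3: not even, res = 21+1 = 22; p=30
res-p = 22-30 = -8

-8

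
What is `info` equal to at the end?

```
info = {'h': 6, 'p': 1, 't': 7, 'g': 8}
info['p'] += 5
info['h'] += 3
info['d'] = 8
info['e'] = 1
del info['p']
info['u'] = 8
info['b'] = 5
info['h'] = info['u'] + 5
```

{'h': 13, 't': 7, 'g': 8, 'd': 8, 'e': 1, 'u': 8, 'b': 5}

info['p'] = 1+5 = 6 → {'h': 6, 'p': 6, 't': 7, 'g': 8}
info['h'] = 6+3 = 9 → {'h': 9, 'p': 6, 't': 7, 'g': 8}
info['d'] = 8 → {'h': 9, 'p': 6, 't': 7, 'g': 8, 'd': 8}
info['e'] = 1 → {'h': 9, 'p': 6, 't': 7, 'g': 8, 'd': 8, 'e': 1}
del 'p' → {'h': 9, 't': 7, 'g': 8, 'd': 8, 'e': 1}
info['u'] = 8 → {'h': 9, 't': 7, 'g': 8, 'd': 8, 'e': 1, 'u': 8}
info['b'] = 5 → {'h': 9, 't': 7, 'g': 8, 'd': 8, 'e': 1, 'u': 8, 'b': 5}
info['h'] = info['u']+5 = 13 → {'h': 13, 't': 7, 'g': 8, 'd': 8, 'e': 1, 'u': 8, 'b': 5}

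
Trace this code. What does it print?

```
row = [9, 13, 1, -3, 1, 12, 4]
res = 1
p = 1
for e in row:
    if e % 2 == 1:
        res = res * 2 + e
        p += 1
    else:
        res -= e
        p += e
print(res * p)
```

5786

e=9: odd, res = 1*2+9 = 11; p=2
e=13: odd, res = 11*2+13 = 35; p=3
e=1: odd, res = 35*2+1 = 71; p=4
e=-3: odd, res = 71*2+(-3) = 139; p=5
e=1: odd, res = 139*2+1 = 279; p=6
e=12: not odd, res = 279-12 = 267; p=18
e=4: not odd, res = 267-4 = 263; p=22
res*p = 263*22 = 5786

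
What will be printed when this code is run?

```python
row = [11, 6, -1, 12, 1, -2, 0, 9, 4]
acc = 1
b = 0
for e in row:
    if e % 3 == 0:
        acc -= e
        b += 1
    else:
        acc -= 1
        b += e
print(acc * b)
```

-527

e=11: not %3==0, acc = 1-1 = 0; b=11
e=6: %3==0, acc = 0-6 = -6; b=12
e=-1: not %3==0, acc = (-6)-1 = -7; b=11
e=12: %3==0, acc = (-7)-12 = -19; b=12
e=1: not %3==0, acc = (-19)-1 = -20; b=13
e=-2: not %3==0, acc = (-20)-1 = -21; b=11
e=0: %3==0, acc = (-21)-0 = -21; b=12
e=9: %3==0, acc = (-21)-9 = -30; b=13
e=4: not %3==0, acc = (-30)-1 = -31; b=17
acc*b = (-31)*17 = -527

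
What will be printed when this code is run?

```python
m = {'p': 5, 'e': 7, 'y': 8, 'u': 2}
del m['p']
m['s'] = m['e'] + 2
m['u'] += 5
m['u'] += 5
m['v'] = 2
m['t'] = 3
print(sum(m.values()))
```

del 'p' → {'e': 7, 'y': 8, 'u': 2}
m['s'] = m['e']+2 = 9 → {'e': 7, 'y': 8, 'u': 2, 's': 9}
m['u'] = 2+5 = 7 → {'e': 7, 'y': 8, 'u': 7, 's': 9}
m['u'] = 7+5 = 12 → {'e': 7, 'y': 8, 'u': 12, 's': 9}
m['v'] = 2 → {'e': 7, 'y': 8, 'u': 12, 's': 9, 'v': 2}
m['t'] = 3 → {'e': 7, 'y': 8, 'u': 12, 's': 9, 'v': 2, 't': 3}
sum of values = 41

41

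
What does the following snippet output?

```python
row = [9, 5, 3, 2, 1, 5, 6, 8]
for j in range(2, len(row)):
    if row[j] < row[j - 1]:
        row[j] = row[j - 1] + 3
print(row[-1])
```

23

j=2: 3<5, row[2] = 5+3 = 8 → [9, 5, 8, 2, 1, 5, 6, 8]
j=3: 2<8, row[3] = 8+3 = 11 → [9, 5, 8, 11, 1, 5, 6, 8]
j=4: 1<11, row[4] = 11+3 = 14 → [9, 5, 8, 11, 14, 5, 6, 8]
j=5: 5<14, row[5] = 14+3 = 17 → [9, 5, 8, 11, 14, 17, 6, 8]
j=6: 6<17, row[6] = 17+3 = 20 → [9, 5, 8, 11, 14, 17, 20, 8]
j=7: 8<20, row[7] = 20+3 = 23 → [9, 5, 8, 11, 14, 17, 20, 23]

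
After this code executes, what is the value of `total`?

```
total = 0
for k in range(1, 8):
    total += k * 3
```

84

k=1: total = 0+1*3 = 3
k=2: total = 3+2*3 = 9
k=3: total = 9+3*3 = 18
k=4: total = 18+4*3 = 30
k=5: total = 30+5*3 = 45
k=6: total = 45+6*3 = 63
k=7: total = 63+7*3 = 84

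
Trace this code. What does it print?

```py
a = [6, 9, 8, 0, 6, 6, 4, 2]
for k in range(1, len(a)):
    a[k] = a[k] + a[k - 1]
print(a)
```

k=1: a[1] = 9+6 = 15 → [6, 15, 8, 0, 6, 6, 4, 2]
k=2: a[2] = 8+15 = 23 → [6, 15, 23, 0, 6, 6, 4, 2]
k=3: a[3] = 0+23 = 23 → [6, 15, 23, 23, 6, 6, 4, 2]
k=4: a[4] = 6+23 = 29 → [6, 15, 23, 23, 29, 6, 4, 2]
k=5: a[5] = 6+29 = 35 → [6, 15, 23, 23, 29, 35, 4, 2]
k=6: a[6] = 4+35 = 39 → [6, 15, 23, 23, 29, 35, 39, 2]
k=7: a[7] = 2+39 = 41 → [6, 15, 23, 23, 29, 35, 39, 41]

[6, 15, 23, 23, 29, 35, 39, 41]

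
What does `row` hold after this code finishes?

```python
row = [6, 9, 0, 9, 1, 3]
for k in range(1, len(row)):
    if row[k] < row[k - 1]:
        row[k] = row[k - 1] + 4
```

[6, 9, 13, 17, 21, 25]

k=1: 9>=6, unchanged → [6, 9, 0, 9, 1, 3]
k=2: 0<9, row[2] = 9+4 = 13 → [6, 9, 13, 9, 1, 3]
k=3: 9<13, row[3] = 13+4 = 17 → [6, 9, 13, 17, 1, 3]
k=4: 1<17, row[4] = 17+4 = 21 → [6, 9, 13, 17, 21, 3]
k=5: 3<21, row[5] = 21+4 = 25 → [6, 9, 13, 17, 21, 25]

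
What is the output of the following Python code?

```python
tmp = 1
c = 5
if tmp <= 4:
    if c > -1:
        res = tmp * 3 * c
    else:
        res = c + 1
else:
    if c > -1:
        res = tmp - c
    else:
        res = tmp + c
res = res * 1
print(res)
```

15

tmp=1, c=5
tmp <= 4 is True; c > -1 is True
→ res = tmp * 3 * c = 15
res = 15*1 = 15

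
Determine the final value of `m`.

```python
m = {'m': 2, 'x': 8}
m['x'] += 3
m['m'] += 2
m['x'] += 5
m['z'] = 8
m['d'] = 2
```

{'m': 4, 'x': 16, 'z': 8, 'd': 2}

m['x'] = 8+3 = 11 → {'m': 2, 'x': 11}
m['m'] = 2+2 = 4 → {'m': 4, 'x': 11}
m['x'] = 11+5 = 16 → {'m': 4, 'x': 16}
m['z'] = 8 → {'m': 4, 'x': 16, 'z': 8}
m['d'] = 2 → {'m': 4, 'x': 16, 'z': 8, 'd': 2}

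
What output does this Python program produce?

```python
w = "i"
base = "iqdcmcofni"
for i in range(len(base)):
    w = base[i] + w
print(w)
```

i=0: prepend 'i' → 'ii'
i=1: prepend 'q' → 'qii'
i=2: prepend 'd' → 'dqii'
i=3: prepend 'c' → 'cdqii'
i=4: prepend 'm' → 'mcdqii'
i=5: prepend 'c' → 'cmcdqii'
i=6: prepend 'o' → 'ocmcdqii'
i=7: prepend 'f' → 'focmcdqii'
i=8: prepend 'n' → 'nfocmcdqii'
i=9: prepend 'i' → 'infocmcdqii'

infocmcdqii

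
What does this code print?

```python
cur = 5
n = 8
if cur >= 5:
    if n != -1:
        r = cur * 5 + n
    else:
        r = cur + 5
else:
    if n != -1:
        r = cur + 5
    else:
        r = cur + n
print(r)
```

cur=5, n=8
cur >= 5 is True; n != -1 is True
→ r = cur * 5 + n = 33

33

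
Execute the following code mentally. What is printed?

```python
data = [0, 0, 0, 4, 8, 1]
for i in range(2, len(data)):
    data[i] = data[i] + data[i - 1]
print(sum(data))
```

29

i=2: data[2] = 0+0 = 0 → [0, 0, 0, 4, 8, 1]
i=3: data[3] = 4+0 = 4 → [0, 0, 0, 4, 8, 1]
i=4: data[4] = 8+4 = 12 → [0, 0, 0, 4, 12, 1]
i=5: data[5] = 1+12 = 13 → [0, 0, 0, 4, 12, 13]
sum = 29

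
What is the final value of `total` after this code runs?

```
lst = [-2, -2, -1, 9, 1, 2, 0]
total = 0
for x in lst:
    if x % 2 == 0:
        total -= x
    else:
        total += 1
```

x=-2: even, total = 0-(-2) = 2
x=-2: even, total = 2-(-2) = 4
x=-1: not even, total = 4+1 = 5
x=9: not even, total = 5+1 = 6
x=1: not even, total = 6+1 = 7
x=2: even, total = 7-2 = 5
x=0: even, total = 5-0 = 5

5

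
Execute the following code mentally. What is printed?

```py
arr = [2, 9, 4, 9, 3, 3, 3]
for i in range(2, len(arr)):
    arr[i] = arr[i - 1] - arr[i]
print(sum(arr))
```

-18

i=2: arr[2] = 9-4 = 5 → [2, 9, 5, 9, 3, 3, 3]
i=3: arr[3] = 5-9 = -4 → [2, 9, 5, -4, 3, 3, 3]
i=4: arr[4] = (-4)-3 = -7 → [2, 9, 5, -4, -7, 3, 3]
i=5: arr[5] = (-7)-3 = -10 → [2, 9, 5, -4, -7, -10, 3]
i=6: arr[6] = (-10)-3 = -13 → [2, 9, 5, -4, -7, -10, -13]
sum = -18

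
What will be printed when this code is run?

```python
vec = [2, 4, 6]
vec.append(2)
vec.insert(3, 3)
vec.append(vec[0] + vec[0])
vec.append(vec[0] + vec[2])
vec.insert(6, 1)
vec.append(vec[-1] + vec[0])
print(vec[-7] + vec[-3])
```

7

append 2 → [2, 4, 6, 2]
insert 3 at 3 → [2, 4, 6, 3, 2]
append vec[0]+vec[0] = 2+2 = 4 → [2, 4, 6, 3, 2, 4]
append vec[0]+vec[2] = 2+6 = 8 → [2, 4, 6, 3, 2, 4, 8]
insert 1 at 6 → [2, 4, 6, 3, 2, 4, 1, 8]
append vec[-1]+vec[0] = 8+2 = 10 → [2, 4, 6, 3, 2, 4, 1, 8, 10]
vec[-7]+vec[-3] = 6+1 = 7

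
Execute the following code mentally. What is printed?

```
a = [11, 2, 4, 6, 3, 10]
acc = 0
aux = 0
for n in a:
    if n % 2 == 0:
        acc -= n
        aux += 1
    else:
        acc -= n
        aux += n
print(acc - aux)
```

n=11: not even, acc = 0-11 = -11; aux=11
n=2: even, acc = (-11)-2 = -13; aux=12
n=4: even, acc = (-13)-4 = -17; aux=13
n=6: even, acc = (-17)-6 = -23; aux=14
n=3: not even, acc = (-23)-3 = -26; aux=17
n=10: even, acc = (-26)-10 = -36; aux=18
acc-aux = (-36)-18 = -54

-54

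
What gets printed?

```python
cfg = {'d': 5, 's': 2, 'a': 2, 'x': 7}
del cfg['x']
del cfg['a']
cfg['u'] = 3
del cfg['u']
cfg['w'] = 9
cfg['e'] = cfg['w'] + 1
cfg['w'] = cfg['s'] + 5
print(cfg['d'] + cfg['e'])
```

15

del 'x' → {'d': 5, 's': 2, 'a': 2}
del 'a' → {'d': 5, 's': 2}
cfg['u'] = 3 → {'d': 5, 's': 2, 'u': 3}
del 'u' → {'d': 5, 's': 2}
cfg['w'] = 9 → {'d': 5, 's': 2, 'w': 9}
cfg['e'] = cfg['w']+1 = 10 → {'d': 5, 's': 2, 'w': 9, 'e': 10}
cfg['w'] = cfg['s']+5 = 7 → {'d': 5, 's': 2, 'w': 7, 'e': 10}
cfg['d']+cfg['e'] = 5+10 = 15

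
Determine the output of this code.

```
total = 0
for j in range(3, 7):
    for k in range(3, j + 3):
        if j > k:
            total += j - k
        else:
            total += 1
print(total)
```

j=3,k=3: not 3>3, total = 0+1 = 1
j=3,k=4: not 3>4, total = 1+1 = 2
j=3,k=5: not 3>5, total = 2+1 = 3
j=4,k=3: 4>3, total = 3+1 = 4
j=4,k=4: not 4>4, total = 4+1 = 5
j=4,k=5: not 4>5, total = 5+1 = 6
j=4,k=6: not 4>6, total = 6+1 = 7
j=5,k=3: 5>3, total = 7+2 = 9
j=5,k=4: 5>4, total = 9+1 = 10
j=5,k=5: not 5>5, total = 10+1 = 11
j=5,k=6: not 5>6, total = 11+1 = 12
j=5,k=7: not 5>7, total = 12+1 = 13
j=6,k=3: 6>3, total = 13+3 = 16
j=6,k=4: 6>4, total = 16+2 = 18
j=6,k=5: 6>5, total = 18+1 = 19
j=6,k=6: not 6>6, total = 19+1 = 20
j=6,k=7: not 6>7, total = 20+1 = 21
j=6,k=8: not 6>8, total = 21+1 = 22

22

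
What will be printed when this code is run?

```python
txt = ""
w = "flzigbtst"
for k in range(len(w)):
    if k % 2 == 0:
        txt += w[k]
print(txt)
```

k=0: add 'f' → 'f'
k=1: skip
k=2: add 'z' → 'fz'
k=3: skip
k=4: add 'g' → 'fzg'
k=5: skip
k=6: add 't' → 'fzgt'
k=7: skip
k=8: add 't' → 'fzgtt'

fzgtt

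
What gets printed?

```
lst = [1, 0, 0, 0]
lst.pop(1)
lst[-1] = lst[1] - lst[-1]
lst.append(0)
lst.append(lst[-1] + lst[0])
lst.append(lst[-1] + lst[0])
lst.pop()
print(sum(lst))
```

pop(1) removes 0 → [1, 0, 0]
lst[-1] = lst[1]-lst[-1] = 0-0 = 0 → [1, 0, 0]
append 0 → [1, 0, 0, 0]
append lst[-1]+lst[0] = 0+1 = 1 → [1, 0, 0, 0, 1]
append lst[-1]+lst[0] = 1+1 = 2 → [1, 0, 0, 0, 1, 2]
pop() removes 2 → [1, 0, 0, 0, 1]
sum = 2

2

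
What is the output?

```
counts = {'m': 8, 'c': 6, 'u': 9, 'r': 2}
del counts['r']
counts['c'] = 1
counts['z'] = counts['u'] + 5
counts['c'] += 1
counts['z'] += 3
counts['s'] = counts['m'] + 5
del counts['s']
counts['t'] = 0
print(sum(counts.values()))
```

del 'r' → {'m': 8, 'c': 6, 'u': 9}
counts['c'] = 1 → {'m': 8, 'c': 1, 'u': 9}
counts['z'] = counts['u']+5 = 14 → {'m': 8, 'c': 1, 'u': 9, 'z': 14}
counts['c'] = 1+1 = 2 → {'m': 8, 'c': 2, 'u': 9, 'z': 14}
counts['z'] = 14+3 = 17 → {'m': 8, 'c': 2, 'u': 9, 'z': 17}
counts['s'] = counts['m']+5 = 13 → {'m': 8, 'c': 2, 'u': 9, 'z': 17, 's': 13}
del 's' → {'m': 8, 'c': 2, 'u': 9, 'z': 17}
counts['t'] = 0 → {'m': 8, 'c': 2, 'u': 9, 'z': 17, 't': 0}
sum of values = 36

36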